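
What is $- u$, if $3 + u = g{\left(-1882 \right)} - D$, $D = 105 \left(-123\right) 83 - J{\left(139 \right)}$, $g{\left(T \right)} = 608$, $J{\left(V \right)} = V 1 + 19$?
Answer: $-1072708$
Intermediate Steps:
$J{\left(V \right)} = 19 + V$ ($J{\left(V \right)} = V + 19 = 19 + V$)
$D = -1072103$ ($D = 105 \left(-123\right) 83 - \left(19 + 139\right) = \left(-12915\right) 83 - 158 = -1071945 - 158 = -1072103$)
$u = 1072708$ ($u = -3 + \left(608 - -1072103\right) = -3 + \left(608 + 1072103\right) = -3 + 1072711 = 1072708$)
$- u = \left(-1\right) 1072708 = -1072708$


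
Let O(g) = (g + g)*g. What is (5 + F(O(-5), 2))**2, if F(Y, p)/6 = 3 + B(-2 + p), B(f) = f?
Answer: 529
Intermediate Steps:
O(g) = 2*g**2 (O(g) = (2*g)*g = 2*g**2)
F(Y, p) = 6 + 6*p (F(Y, p) = 6*(3 + (-2 + p)) = 6*(1 + p) = 6 + 6*p)
(5 + F(O(-5), 2))**2 = (5 + (6 + 6*2))**2 = (5 + (6 + 12))**2 = (5 + 18)**2 = 23**2 = 529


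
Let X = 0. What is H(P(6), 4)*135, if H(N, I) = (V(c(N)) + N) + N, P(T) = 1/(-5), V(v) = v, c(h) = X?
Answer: -54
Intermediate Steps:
c(h) = 0
P(T) = -1/5
H(N, I) = 2*N (H(N, I) = (0 + N) + N = N + N = 2*N)
H(P(6), 4)*135 = (2*(-1/5))*135 = -2/5*135 = -54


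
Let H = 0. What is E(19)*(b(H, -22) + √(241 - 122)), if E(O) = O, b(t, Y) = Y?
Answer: -418 + 19*√119 ≈ -210.73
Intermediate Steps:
E(19)*(b(H, -22) + √(241 - 122)) = 19*(-22 + √(241 - 122)) = 19*(-22 + √119) = -418 + 19*√119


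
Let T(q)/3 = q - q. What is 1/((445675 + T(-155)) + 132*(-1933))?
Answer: 1/190519 ≈ 5.2488e-6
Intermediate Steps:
T(q) = 0 (T(q) = 3*(q - q) = 3*0 = 0)
1/((445675 + T(-155)) + 132*(-1933)) = 1/((445675 + 0) + 132*(-1933)) = 1/(445675 - 255156) = 1/190519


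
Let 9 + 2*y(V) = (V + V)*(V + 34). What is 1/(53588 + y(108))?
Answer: 2/137839 ≈ 1.4510e-5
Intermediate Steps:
y(V) = -9/2 + V*(34 + V) (y(V) = -9/2 + ((V + V)*(V + 34))/2 = -9/2 + ((2*V)*(34 + V))/2 = -9/2 + (2*V*(34 + V))/2 = -9/2 + V*(34 + V))
1/(53588 + y(108)) = 1/(53588 + (-9/2 + 108**2 + 34*108)) = 1/(53588 + (-9/2 + 11664 + 3672)) = 1/(53588 + 30663/2) = 1/(137839/2) = 2/137839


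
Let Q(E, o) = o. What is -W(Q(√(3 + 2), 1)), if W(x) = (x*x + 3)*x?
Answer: -4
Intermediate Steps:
W(x) = x*(3 + x²) (W(x) = (x² + 3)*x = (3 + x²)*x = x*(3 + x²))
-W(Q(√(3 + 2), 1)) = -(3 + 1²) = -(3 + 1) = -4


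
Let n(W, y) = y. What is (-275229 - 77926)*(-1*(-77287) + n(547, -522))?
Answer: -27109943575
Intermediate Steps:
(-275229 - 77926)*(-1*(-77287) + n(547, -522)) = (-275229 - 77926)*(-1*(-77287) - 522) = -353155*(77287 - 522) = -353155*76765 = -27109943575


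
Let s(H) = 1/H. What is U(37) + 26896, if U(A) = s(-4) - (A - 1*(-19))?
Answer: 107359/4 ≈ 26840.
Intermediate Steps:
s(H) = 1/H
U(A) = -77/4 - A (U(A) = 1/(-4) - (A - 1*(-19)) = -1/4 - (A + 19) = -1/4 - (19 + A) = -1/4 + (-19 - A) = -77/4 - A)
U(37) + 26896 = (-77/4 - 1*37) + 26896 = (-77/4 - 37) + 26896 = -225/4 + 26896 = 107359/4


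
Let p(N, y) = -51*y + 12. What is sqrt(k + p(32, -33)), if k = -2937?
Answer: 3*I*sqrt(138) ≈ 35.242*I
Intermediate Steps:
p(N, y) = 12 - 51*y
sqrt(k + p(32, -33)) = sqrt(-2937 + (12 - 51*(-33))) = sqrt(-2937 + (12 + 1683)) = sqrt(-2937 + 1695) = sqrt(-1242) = 3*I*sqrt(138)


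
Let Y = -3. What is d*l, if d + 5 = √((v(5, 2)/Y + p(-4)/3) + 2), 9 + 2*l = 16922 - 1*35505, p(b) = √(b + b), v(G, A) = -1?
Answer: 46480 - 9296*√(21 + 6*I*√2)/3 ≈ 32004.0 - 2814.1*I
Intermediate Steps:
p(b) = √2*√b (p(b) = √(2*b) = √2*√b)
l = -9296 (l = -9/2 + (16922 - 1*35505)/2 = -9/2 + (16922 - 35505)/2 = -9/2 + (½)*(-18583) = -9/2 - 18583/2 = -9296)
d = -5 + √(7/3 + 2*I*√2/3) (d = -5 + √((-1/(-3) + (√2*√(-4))/3) + 2) = -5 + √((-1*(-⅓) + (√2*(2*I))*(⅓)) + 2) = -5 + √((⅓ + (2*I*√2)*(⅓)) + 2) = -5 + √((⅓ + 2*I*√2/3) + 2) = -5 + √(7/3 + 2*I*√2/3) ≈ -3.4428 + 0.30272*I)
d*l = (-5 + √(21 + 6*I*√2)/3)*(-9296) = 46480 - 9296*√(21 + 6*I*√2)/3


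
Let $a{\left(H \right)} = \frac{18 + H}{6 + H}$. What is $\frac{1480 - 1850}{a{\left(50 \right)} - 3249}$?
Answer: $\frac{5180}{45469} \approx 0.11392$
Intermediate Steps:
$a{\left(H \right)} = \frac{18 + H}{6 + H}$
$\frac{1480 - 1850}{a{\left(50 \right)} - 3249} = \frac{1480 - 1850}{\frac{18 + 50}{6 + 50} - 3249} = - \frac{370}{\frac{1}{56} \cdot 68 - 3249} = - \frac{370}{\frac{17}{14} - 3249} = - \frac{370}{- \frac{45469}{14}} = \left(-370\right) \left(- \frac{14}{45469}\right) = \frac{5180}{45469}$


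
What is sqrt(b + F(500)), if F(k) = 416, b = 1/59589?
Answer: 5*sqrt(6565125381)/19863 ≈ 20.396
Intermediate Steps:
b = 1/59589 ≈ 1.6782e-5
sqrt(b + F(500)) = sqrt(1/59589 + 416) = sqrt(24789025/59589) = 5*sqrt(6565125381)/19863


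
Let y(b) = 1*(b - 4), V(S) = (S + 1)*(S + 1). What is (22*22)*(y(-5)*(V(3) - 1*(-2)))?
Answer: -78408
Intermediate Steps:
V(S) = (1 + S)² (V(S) = (1 + S)*(1 + S) = (1 + S)²)
y(b) = -4 + b (y(b) = 1*(-4 + b) = -4 + b)
(22*22)*(y(-5)*(V(3) - 1*(-2))) = (22*22)*((-4 - 5)*((1 + 3)² - 1*(-2))) = 484*(-9*(4² + 2)) = 484*(-9*(16 + 2)) = 484*(-9*18) = 484*(-162) = -78408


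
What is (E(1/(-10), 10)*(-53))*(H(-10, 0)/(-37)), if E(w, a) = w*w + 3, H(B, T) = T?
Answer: 0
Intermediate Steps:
E(w, a) = 3 + w**2 (E(w, a) = w**2 + 3 = 3 + w**2)
(E(1/(-10), 10)*(-53))*(H(-10, 0)/(-37)) = ((3 + (1/(-10))**2)*(-53))*(0/(-37)) = ((3 + (-1/10)**2)*(-53))*(0*(-1/37)) = ((3 + 1/100)*(-53))*0 = ((301/100)*(-53))*0 = -15953/100*0 = 0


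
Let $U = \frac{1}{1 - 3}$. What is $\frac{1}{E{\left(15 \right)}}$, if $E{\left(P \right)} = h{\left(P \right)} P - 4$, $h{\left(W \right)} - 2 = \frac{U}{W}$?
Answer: $\frac{2}{51} \approx 0.039216$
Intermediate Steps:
$U = - \frac{1}{2}$ ($U = \frac{1}{1 - 3} = \frac{1}{-2} = - \frac{1}{2} \approx -0.5$)
$h{\left(W \right)} = 2 - \frac{1}{2 W}$
$E{\left(P \right)} = -4 + P \left(2 - \frac{1}{2 P}\right)$ ($E{\left(P \right)} = \left(2 - \frac{1}{2 P}\right) P - 4 = P \left(2 - \frac{1}{2 P}\right) - 4 = -4 + P \left(2 - \frac{1}{2 P}\right)$)
$\frac{1}{E{\left(15 \right)}} = \frac{1}{- \frac{9}{2} + 2 \cdot 15} = \frac{1}{- \frac{9}{2} + 30} = \frac{1}{\frac{51}{2}} = \frac{2}{51}$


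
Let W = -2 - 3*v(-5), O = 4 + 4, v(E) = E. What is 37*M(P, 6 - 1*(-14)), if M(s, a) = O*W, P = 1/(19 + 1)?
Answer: 3848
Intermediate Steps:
O = 8
W = 13 (W = -2 - 3*(-5) = -2 + 15 = 13)
P = 1/20 ≈ 0.050000
M(s, a) = 104 (M(s, a) = 8*13 = 104)
37*M(P, 6 - 1*(-14)) = 37*104 = 3848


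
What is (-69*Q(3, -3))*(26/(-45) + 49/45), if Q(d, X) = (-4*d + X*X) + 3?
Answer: 0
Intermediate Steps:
Q(d, X) = 3 + X**2 - 4*d (Q(d, X) = (-4*d + X**2) + 3 = (X**2 - 4*d) + 3 = 3 + X**2 - 4*d)
(-69*Q(3, -3))*(26/(-45) + 49/45) = (-69*(3 + (-3)**2 - 4*3))*(26/(-45) + 49/45) = (-69*(3 + 9 - 12))*(26*(-1/45) + 49*(1/45)) = (-69*0)*(-26/45 + 49/45) = 0*(23/45) = 0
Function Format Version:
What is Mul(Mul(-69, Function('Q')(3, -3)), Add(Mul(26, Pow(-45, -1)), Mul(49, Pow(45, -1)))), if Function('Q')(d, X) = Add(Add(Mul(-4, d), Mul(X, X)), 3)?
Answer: 0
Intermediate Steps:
Function('Q')(d, X) = Add(3, Pow(X, 2), Mul(-4, d)) (Function('Q')(d, X) = Add(Add(Mul(-4, d), Pow(X, 2)), 3) = Add(Add(Pow(X, 2), Mul(-4, d)), 3) = Add(3, Pow(X, 2), Mul(-4, d)))
Mul(Mul(-69, Function('Q')(3, -3)), Add(Mul(26, Pow(-45, -1)), Mul(49, Pow(45, -1)))) = Mul(Mul(-69, Add(3, Pow(-3, 2), Mul(-4, 3))), Add(Mul(26, Pow(-45, -1)), Mul(49, Pow(45, -1)))) = Mul(Mul(-69, Add(3, 9, -12)), Add(Mul(26, Rational(-1, 45)), Mul(49, Rational(1, 45)))) = Mul(Mul(-69, 0), Add(Rational(-26, 45), Rational(49, 45))) = Mul(0, Rational(23, 45)) = 0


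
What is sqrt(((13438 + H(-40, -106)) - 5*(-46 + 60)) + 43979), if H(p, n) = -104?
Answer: sqrt(57243) ≈ 239.26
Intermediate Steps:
sqrt(((13438 + H(-40, -106)) - 5*(-46 + 60)) + 43979) = sqrt(((13438 - 104) - 5*(-46 + 60)) + 43979) = sqrt((13334 - 5*14) + 43979) = sqrt((13334 - 70) + 43979) = sqrt(13264 + 43979) = sqrt(57243)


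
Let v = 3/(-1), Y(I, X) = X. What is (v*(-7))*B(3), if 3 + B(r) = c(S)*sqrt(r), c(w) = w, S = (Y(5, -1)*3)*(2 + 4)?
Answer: -63 - 378*sqrt(3) ≈ -717.71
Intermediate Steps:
S = -18 (S = (-1*3)*(2 + 4) = -3*6 = -18)
v = -3 (v = 3*(-1) = -3)
B(r) = -3 - 18*sqrt(r)
(v*(-7))*B(3) = (-3*(-7))*(-3 - 18*sqrt(3)) = 21*(-3 - 18*sqrt(3)) = -63 - 378*sqrt(3)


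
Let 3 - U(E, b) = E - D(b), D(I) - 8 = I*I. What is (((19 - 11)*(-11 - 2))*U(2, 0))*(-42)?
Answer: 39312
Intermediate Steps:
D(I) = 8 + I**2 (D(I) = 8 + I*I = 8 + I**2)
U(E, b) = 11 + b**2 - E (U(E, b) = 3 - (E - (8 + b**2)) = 3 - (E + (-8 - b**2)) = 3 - (-8 + E - b**2) = 3 + (8 + b**2 - E) = 11 + b**2 - E)
(((19 - 11)*(-11 - 2))*U(2, 0))*(-42) = (((19 - 11)*(-11 - 2))*(11 + 0**2 - 1*2))*(-42) = ((8*(-13))*(11 + 0 - 2))*(-42) = -104*9*(-42) = -936*(-42) = 39312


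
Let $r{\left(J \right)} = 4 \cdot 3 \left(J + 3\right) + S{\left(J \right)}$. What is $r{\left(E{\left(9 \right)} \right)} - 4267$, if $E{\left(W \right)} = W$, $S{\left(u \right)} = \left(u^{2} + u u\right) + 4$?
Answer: $-3957$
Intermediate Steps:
$S{\left(u \right)} = 4 + 2 u^{2}$ ($S{\left(u \right)} = \left(u^{2} + u^{2}\right) + 4 = 2 u^{2} + 4 = 4 + 2 u^{2}$)
$r{\left(J \right)} = 40 + 2 J^{2} + 12 J$ ($r{\left(J \right)} = 4 \cdot 3 \left(J + 3\right) + \left(4 + 2 J^{2}\right) = 4 \cdot 3 \left(3 + J\right) + \left(4 + 2 J^{2}\right) = 4 \left(9 + 3 J\right) + \left(4 + 2 J^{2}\right) = \left(36 + 12 J\right) + \left(4 + 2 J^{2}\right) = 40 + 2 J^{2} + 12 J$)
$r{\left(E{\left(9 \right)} \right)} - 4267 = \left(40 + 2 \cdot 9^{2} + 12 \cdot 9\right) - 4267 = \left(40 + 2 \cdot 81 + 108\right) - 4267 = \left(40 + 162 + 108\right) - 4267 = 310 - 4267 = -3957$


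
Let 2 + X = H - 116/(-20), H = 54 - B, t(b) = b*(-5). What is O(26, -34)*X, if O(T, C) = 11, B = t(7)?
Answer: 5104/5 ≈ 1020.8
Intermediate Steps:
t(b) = -5*b
B = -35 (B = -5*7 = -35)
H = 89 (H = 54 - 1*(-35) = 54 + 35 = 89)
X = 464/5 (X = -2 + (89 - 116/(-20)) = -2 + (89 - 116*(-1)/20) = -2 + (89 - 1*(-29/5)) = -2 + (89 + 29/5) = -2 + 474/5 = 464/5 ≈ 92.800)
O(26, -34)*X = 11*(464/5) = 5104/5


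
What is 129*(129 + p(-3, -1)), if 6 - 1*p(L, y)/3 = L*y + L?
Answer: 18963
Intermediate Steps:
p(L, y) = 18 - 3*L - 3*L*y (p(L, y) = 18 - 3*(L*y + L) = 18 - 3*(L + L*y) = 18 + (-3*L - 3*L*y) = 18 - 3*L - 3*L*y)
129*(129 + p(-3, -1)) = 129*(129 + (18 - 3*(-3) - 3*(-3)*(-1))) = 129*(129 + (18 + 9 - 9)) = 129*(129 + 18) = 129*147 = 18963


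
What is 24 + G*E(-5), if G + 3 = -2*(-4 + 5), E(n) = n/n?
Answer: 19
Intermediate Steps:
E(n) = 1
G = -5 (G = -3 - 2*(-4 + 5) = -3 - 2*1 = -3 - 2 = -5)
24 + G*E(-5) = 24 - 5*1 = 24 - 5 = 19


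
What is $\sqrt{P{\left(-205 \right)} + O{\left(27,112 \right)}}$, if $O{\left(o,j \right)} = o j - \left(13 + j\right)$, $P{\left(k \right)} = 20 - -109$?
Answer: $2 \sqrt{757} \approx 55.027$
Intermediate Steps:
$P{\left(k \right)} = 129$ ($P{\left(k \right)} = 20 + 109 = 129$)
$O{\left(o,j \right)} = -13 - j + j o$ ($O{\left(o,j \right)} = j o - \left(13 + j\right) = -13 - j + j o$)
$\sqrt{P{\left(-205 \right)} + O{\left(27,112 \right)}} = \sqrt{129 - -2899} = \sqrt{129 + 2899} = \sqrt{3028} = 2 \sqrt{757}$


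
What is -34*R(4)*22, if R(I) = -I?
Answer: 2992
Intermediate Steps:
-34*R(4)*22 = -(-34)*4*22 = -34*(-4)*22 = 136*22 = 2992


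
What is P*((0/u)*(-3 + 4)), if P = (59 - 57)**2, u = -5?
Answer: 0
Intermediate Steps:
P = 4 (P = 2**2 = 4)
P*((0/u)*(-3 + 4)) = 4*((0/(-5))*(-3 + 4)) = 4*((0*(-1/5))*1) = 4*(0*1) = 4*0 = 0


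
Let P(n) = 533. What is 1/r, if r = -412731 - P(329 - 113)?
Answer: -1/413264 ≈ -2.4198e-6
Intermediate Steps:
r = -413264 (r = -412731 - 1*533 = -412731 - 533 = -413264)
1/r = 1/(-413264) = -1/413264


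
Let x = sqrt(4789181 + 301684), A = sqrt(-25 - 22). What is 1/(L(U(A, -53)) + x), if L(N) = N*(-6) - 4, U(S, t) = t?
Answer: -314/4992269 + sqrt(5090865)/4992269 ≈ 0.00038906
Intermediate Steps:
A = I*sqrt(47) (A = sqrt(-47) = I*sqrt(47) ≈ 6.8557*I)
L(N) = -4 - 6*N (L(N) = -6*N - 4 = -4 - 6*N)
x = sqrt(5090865) ≈ 2256.3
1/(L(U(A, -53)) + x) = 1/((-4 - 6*(-53)) + sqrt(5090865)) = 1/((-4 + 318) + sqrt(5090865)) = 1/(314 + sqrt(5090865))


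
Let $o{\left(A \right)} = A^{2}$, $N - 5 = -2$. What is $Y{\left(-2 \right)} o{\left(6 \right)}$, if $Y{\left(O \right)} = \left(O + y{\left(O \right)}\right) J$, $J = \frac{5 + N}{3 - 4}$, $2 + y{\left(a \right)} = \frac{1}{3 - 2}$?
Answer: $864$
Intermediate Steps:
$N = 3$ ($N = 5 - 2 = 3$)
$y{\left(a \right)} = -1$ ($y{\left(a \right)} = -2 + \frac{1}{3 - 2} = -2 + 1^{-1} = -2 + 1 = -1$)
$J = -8$ ($J = \frac{5 + 3}{3 - 4} = \frac{8}{-1} = 8 \left(-1\right) = -8$)
$Y{\left(O \right)} = 8 - 8 O$ ($Y{\left(O \right)} = \left(O - 1\right) \left(-8\right) = \left(-1 + O\right) \left(-8\right) = 8 - 8 O$)
$Y{\left(-2 \right)} o{\left(6 \right)} = \left(8 - -16\right) 6^{2} = \left(8 + 16\right) 36 = 24 \cdot 36 = 864$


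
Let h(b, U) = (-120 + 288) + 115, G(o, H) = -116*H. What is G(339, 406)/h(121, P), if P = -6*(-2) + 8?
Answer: -47096/283 ≈ -166.42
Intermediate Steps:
P = 20 (P = 12 + 8 = 20)
h(b, U) = 283 (h(b, U) = 168 + 115 = 283)
G(339, 406)/h(121, P) = -116*406/283 = -47096*1/283 = -47096/283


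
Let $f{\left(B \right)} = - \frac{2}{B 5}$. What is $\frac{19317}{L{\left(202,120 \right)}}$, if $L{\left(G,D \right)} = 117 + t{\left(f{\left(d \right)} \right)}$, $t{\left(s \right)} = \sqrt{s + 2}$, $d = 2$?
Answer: $\frac{1255605}{7604} - \frac{6439 \sqrt{5}}{7604} \approx 163.23$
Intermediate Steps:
$f{\left(B \right)} = - \frac{2}{5 B}$
$t{\left(s \right)} = \sqrt{2 + s}$
$L{\left(G,D \right)} = 117 + \frac{3 \sqrt{5}}{5}$ ($L{\left(G,D \right)} = 117 + \sqrt{2 - \frac{2}{5 \cdot 2}} = 117 + \sqrt{2 - \frac{1}{5}} = 117 + \sqrt{\frac{9}{5}} = 117 + \frac{3 \sqrt{5}}{5}$)
$\frac{19317}{L{\left(202,120 \right)}} = \frac{19317}{117 + \frac{3 \sqrt{5}}{5}}$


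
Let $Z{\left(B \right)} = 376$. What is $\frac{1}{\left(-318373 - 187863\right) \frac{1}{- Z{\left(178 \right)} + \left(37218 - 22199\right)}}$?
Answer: $- \frac{14643}{506236} \approx -0.028925$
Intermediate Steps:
$\frac{1}{\left(-318373 - 187863\right) \frac{1}{- Z{\left(178 \right)} + \left(37218 - 22199\right)}} = \frac{1}{\left(-318373 - 187863\right) \frac{1}{\left(-1\right) 376 + \left(37218 - 22199\right)}} = \frac{1}{\left(-506236\right) \frac{1}{-376 + 15019}} = \frac{1}{\left(-506236\right) \frac{1}{14643}} = \frac{1}{- \frac{506236}{14643}} = - \frac{14643}{506236}$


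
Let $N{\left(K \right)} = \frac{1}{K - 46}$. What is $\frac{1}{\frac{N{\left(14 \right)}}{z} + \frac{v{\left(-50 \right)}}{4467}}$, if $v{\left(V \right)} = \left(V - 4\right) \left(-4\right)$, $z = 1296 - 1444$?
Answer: $\frac{7051904}{342481} \approx 20.591$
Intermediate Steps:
$z = -148$ ($z = 1296 - 1444 = -148$)
$v{\left(V \right)} = 16 - 4 V$ ($v{\left(V \right)} = \left(-4 + V\right) \left(-4\right) = 16 - 4 V$)
$N{\left(K \right)} = \frac{1}{-46 + K}$
$\frac{1}{\frac{N{\left(14 \right)}}{z} + \frac{v{\left(-50 \right)}}{4467}} = \frac{1}{\frac{1}{\left(-46 + 14\right) \left(-148\right)} + \frac{16 - -200}{4467}} = \frac{1}{\frac{1}{-32} \left(- \frac{1}{148}\right) + \left(16 + 200\right) \frac{1}{4467}} = \frac{1}{\left(- \frac{1}{32}\right) \left(- \frac{1}{148}\right) + 216 \cdot \frac{1}{4467}} = \frac{1}{\frac{1}{4736} + \frac{72}{1489}} = \frac{1}{\frac{342481}{7051904}} = \frac{7051904}{342481}$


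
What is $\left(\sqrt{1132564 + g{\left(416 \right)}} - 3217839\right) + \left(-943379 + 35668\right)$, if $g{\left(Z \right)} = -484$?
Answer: $-4125550 + 4 \sqrt{70755} \approx -4.1245 \cdot 10^{6}$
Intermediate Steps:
$\left(\sqrt{1132564 + g{\left(416 \right)}} - 3217839\right) + \left(-943379 + 35668\right) = \left(\sqrt{1132564 - 484} - 3217839\right) + \left(-943379 + 35668\right) = \left(\sqrt{1132080} - 3217839\right) - 907711 = \left(4 \sqrt{70755} - 3217839\right) - 907711 = \left(-3217839 + 4 \sqrt{70755}\right) - 907711 = -4125550 + 4 \sqrt{70755}$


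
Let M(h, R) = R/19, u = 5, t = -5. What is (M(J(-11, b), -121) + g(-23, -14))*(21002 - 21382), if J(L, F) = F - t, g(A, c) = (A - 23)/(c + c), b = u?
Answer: 12570/7 ≈ 1795.7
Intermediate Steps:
b = 5
g(A, c) = (-23 + A)/(2*c) (g(A, c) = (-23 + A)/((2*c)) = (-23 + A)*(1/(2*c)) = (-23 + A)/(2*c))
J(L, F) = 5 + F (J(L, F) = F - 1*(-5) = F + 5 = 5 + F)
M(h, R) = R/19 (M(h, R) = R*(1/19) = R/19)
(M(J(-11, b), -121) + g(-23, -14))*(21002 - 21382) = ((1/19)*(-121) + (1/2)*(-23 - 23)/(-14))*(21002 - 21382) = (-121/19 + (1/2)*(-1/14)*(-46))*(-380) = (-121/19 + 23/14)*(-380) = -1257/266*(-380) = 12570/7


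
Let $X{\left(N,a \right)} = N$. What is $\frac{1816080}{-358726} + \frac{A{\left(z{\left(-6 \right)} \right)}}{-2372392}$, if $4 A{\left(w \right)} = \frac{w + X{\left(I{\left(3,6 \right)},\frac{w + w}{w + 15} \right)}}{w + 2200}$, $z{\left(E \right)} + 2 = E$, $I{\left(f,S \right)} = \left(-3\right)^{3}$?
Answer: $- \frac{18888260853892535}{3730953628323328} \approx -5.0626$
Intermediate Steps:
$I{\left(f,S \right)} = -27$
$z{\left(E \right)} = -2 + E$
$A{\left(w \right)} = \frac{-27 + w}{4 \left(2200 + w\right)}$ ($A{\left(w \right)} = \frac{\left(w - 27\right) \frac{1}{w + 2200}}{4} = \frac{\left(-27 + w\right) \frac{1}{2200 + w}}{4} = \frac{\frac{1}{2200 + w} \left(-27 + w\right)}{4} = \frac{-27 + w}{4 \left(2200 + w\right)}$)
$\frac{1816080}{-358726} + \frac{A{\left(z{\left(-6 \right)} \right)}}{-2372392} = \frac{1816080}{-358726} + \frac{\frac{1}{4} \frac{1}{2200 - 8} \left(-27 - 8\right)}{-2372392} = 1816080 \left(- \frac{1}{358726}\right) + \frac{-27 - 8}{4 \left(2200 - 8\right)} \left(- \frac{1}{2372392}\right) = - \frac{908040}{179363} + \frac{1}{4} \cdot \frac{1}{2192} \left(-35\right) \left(- \frac{1}{2372392}\right) = - \frac{908040}{179363} - - \frac{35}{20801133056} = - \frac{908040}{179363} + \frac{35}{20801133056} = - \frac{18888260853892535}{3730953628323328}$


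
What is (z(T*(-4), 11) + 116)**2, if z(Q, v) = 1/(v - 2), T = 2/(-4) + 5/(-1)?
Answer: 1092025/81 ≈ 13482.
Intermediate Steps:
T = -11/2 (T = 2*(-1/4) + 5*(-1) = -1/2 - 5 = -11/2 ≈ -5.5000)
z(Q, v) = 1/(-2 + v)
(z(T*(-4), 11) + 116)**2 = (1/(-2 + 11) + 116)**2 = (1/9 + 116)**2 = (1045/9)**2 = 1092025/81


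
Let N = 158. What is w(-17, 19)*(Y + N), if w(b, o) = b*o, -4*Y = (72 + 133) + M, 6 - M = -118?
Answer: -97869/4 ≈ -24467.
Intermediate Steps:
M = 124 (M = 6 - 1*(-118) = 6 + 118 = 124)
Y = -329/4 (Y = -((72 + 133) + 124)/4 = -(205 + 124)/4 = -1/4*329 = -329/4 ≈ -82.250)
w(-17, 19)*(Y + N) = (-17*19)*(-329/4 + 158) = -323*303/4 = -97869/4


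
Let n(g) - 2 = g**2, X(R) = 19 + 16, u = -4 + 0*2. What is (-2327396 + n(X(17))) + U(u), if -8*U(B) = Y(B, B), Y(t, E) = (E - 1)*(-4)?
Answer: -4652343/2 ≈ -2.3262e+6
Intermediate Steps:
Y(t, E) = 4 - 4*E (Y(t, E) = (-1 + E)*(-4) = 4 - 4*E)
u = -4 (u = -4 + 0 = -4)
X(R) = 35
n(g) = 2 + g**2
U(B) = -1/2 + B/2 (U(B) = -(4 - 4*B)/8 = -1/2 + B/2)
(-2327396 + n(X(17))) + U(u) = (-2327396 + (2 + 35**2)) + (-1/2 + (1/2)*(-4)) = (-2327396 + (2 + 1225)) + (-1/2 - 2) = (-2327396 + 1227) - 5/2 = -2326169 - 5/2 = -4652343/2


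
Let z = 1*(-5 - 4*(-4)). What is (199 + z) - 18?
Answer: 192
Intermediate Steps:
z = 11 (z = 1*(-5 + 16) = 1*11 = 11)
(199 + z) - 18 = (199 + 11) - 18 = 210 - 18 = 192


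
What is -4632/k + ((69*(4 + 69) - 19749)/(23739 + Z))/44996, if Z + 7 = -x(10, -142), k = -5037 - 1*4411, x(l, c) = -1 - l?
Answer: 154637875335/315427393267 ≈ 0.49025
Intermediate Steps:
k = -9448 (k = -5037 - 4411 = -9448)
Z = 4 (Z = -7 - (-1 - 1*10) = -7 - (-1 - 10) = -7 - 1*(-11) = -7 + 11 = 4)
-4632/k + ((69*(4 + 69) - 19749)/(23739 + Z))/44996 = -4632/(-9448) + ((69*(4 + 69) - 19749)/(23739 + 4))/44996 = -4632*(-1/9448) + ((69*73 - 19749)/23743)*(1/44996) = 579/1181 + ((5037 - 19749)*(1/23743))*(1/44996) = 579/1181 - 14712*1/23743*(1/44996) = 579/1181 - 14712/23743*1/44996 = 579/1181 - 3678/267085007 = 154637875335/315427393267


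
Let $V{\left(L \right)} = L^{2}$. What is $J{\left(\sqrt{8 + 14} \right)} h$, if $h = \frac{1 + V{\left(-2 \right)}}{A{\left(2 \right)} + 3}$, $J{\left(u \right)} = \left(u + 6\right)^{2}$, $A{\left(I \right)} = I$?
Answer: $\left(6 + \sqrt{22}\right)^{2} \approx 114.29$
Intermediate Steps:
$J{\left(u \right)} = \left(6 + u\right)^{2}$
$h = 1$ ($h = \frac{1 + \left(-2\right)^{2}}{2 + 3} = \frac{1 + 4}{5} = 5 \cdot \frac{1}{5} = 1$)
$J{\left(\sqrt{8 + 14} \right)} h = \left(6 + \sqrt{8 + 14}\right)^{2} \cdot 1 = \left(6 + \sqrt{22}\right)^{2} \cdot 1 = \left(6 + \sqrt{22}\right)^{2}$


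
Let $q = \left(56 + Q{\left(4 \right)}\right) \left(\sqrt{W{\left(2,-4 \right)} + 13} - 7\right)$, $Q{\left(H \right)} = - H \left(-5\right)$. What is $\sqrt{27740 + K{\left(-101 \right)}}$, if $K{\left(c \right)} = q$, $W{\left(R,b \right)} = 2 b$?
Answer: $2 \sqrt{6802 + 19 \sqrt{5}} \approx 165.46$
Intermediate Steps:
$Q{\left(H \right)} = 5 H$
$q = -532 + 76 \sqrt{5}$ ($q = \left(56 + 5 \cdot 4\right) \left(\sqrt{2 \left(-4\right) + 13} - 7\right) = \left(56 + 20\right) \left(\sqrt{-8 + 13} - 7\right) = 76 \left(\sqrt{5} - 7\right) = 76 \left(-7 + \sqrt{5}\right) = -532 + 76 \sqrt{5} \approx -362.06$)
$K{\left(c \right)} = -532 + 76 \sqrt{5}$
$\sqrt{27740 + K{\left(-101 \right)}} = \sqrt{27740 - \left(532 - 76 \sqrt{5}\right)} = \sqrt{27208 + 76 \sqrt{5}}$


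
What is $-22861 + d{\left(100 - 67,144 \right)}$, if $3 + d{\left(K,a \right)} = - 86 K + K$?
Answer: $-25669$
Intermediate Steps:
$d{\left(K,a \right)} = -3 - 85 K$ ($d{\left(K,a \right)} = -3 + \left(- 86 K + K\right) = -3 - 85 K$)
$-22861 + d{\left(100 - 67,144 \right)} = -22861 - \left(3 + 85 \left(100 - 67\right)\right) = -22861 - 2808 = -25669$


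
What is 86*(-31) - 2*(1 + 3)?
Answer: -2674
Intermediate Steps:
86*(-31) - 2*(1 + 3) = -2666 - 2*4 = -2666 - 8 = -2674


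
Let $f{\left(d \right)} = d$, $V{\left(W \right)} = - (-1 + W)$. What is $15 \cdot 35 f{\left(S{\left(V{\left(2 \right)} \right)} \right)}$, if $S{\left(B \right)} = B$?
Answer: $-525$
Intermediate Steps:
$V{\left(W \right)} = 1 - W$
$15 \cdot 35 f{\left(S{\left(V{\left(2 \right)} \right)} \right)} = 15 \cdot 35 \left(1 - 2\right) = 525 \left(1 - 2\right) = 525 \left(-1\right) = -525$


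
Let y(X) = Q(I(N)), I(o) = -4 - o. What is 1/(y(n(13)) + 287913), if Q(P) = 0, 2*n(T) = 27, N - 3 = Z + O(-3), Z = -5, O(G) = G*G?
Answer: 1/287913 ≈ 3.4733e-6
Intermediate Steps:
O(G) = G**2
N = 7 (N = 3 + (-5 + (-3)**2) = 3 + (-5 + 9) = 3 + 4 = 7)
n(T) = 27/2 (n(T) = (1/2)*27 = 27/2)
y(X) = 0
1/(y(n(13)) + 287913) = 1/(0 + 287913) = 1/287913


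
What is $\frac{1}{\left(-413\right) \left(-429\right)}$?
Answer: $\frac{1}{177177} \approx 5.6441 \cdot 10^{-6}$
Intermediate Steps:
$\frac{1}{\left(-413\right) \left(-429\right)} = \frac{1}{177177}$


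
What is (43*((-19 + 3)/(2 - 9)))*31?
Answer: 21328/7 ≈ 3046.9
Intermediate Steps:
(43*((-19 + 3)/(2 - 9)))*31 = (43*(-16/(-7)))*31 = (43*(-16*(-1/7)))*31 = (43*(16/7))*31 = (688/7)*31 = 21328/7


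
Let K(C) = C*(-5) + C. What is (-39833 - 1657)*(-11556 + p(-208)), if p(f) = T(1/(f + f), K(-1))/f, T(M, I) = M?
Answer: 20743289927415/43264 ≈ 4.7946e+8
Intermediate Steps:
K(C) = -4*C (K(C) = -5*C + C = -4*C)
p(f) = 1/(2*f²) (p(f) = 1/((f + f)*f) = 1/(((2*f))*f) = (1/(2*f))/f = 1/(2*f²))
(-39833 - 1657)*(-11556 + p(-208)) = (-39833 - 1657)*(-11556 + (½)/(-208)²) = -41490*(-11556 + (½)*(1/43264)) = -41490*(-11556 + 1/86528) = -41490*(-999917567/86528) = 20743289927415/43264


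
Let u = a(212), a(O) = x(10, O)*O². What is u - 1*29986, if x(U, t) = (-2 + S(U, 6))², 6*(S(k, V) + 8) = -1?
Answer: 41539282/9 ≈ 4.6155e+6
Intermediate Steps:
S(k, V) = -49/6 (S(k, V) = -8 + (⅙)*(-1) = -8 - ⅙ = -49/6)
x(U, t) = 3721/36 (x(U, t) = (-2 - 49/6)² = (-61/6)² = 3721/36)
a(O) = 3721*O²/36
u = 41809156/9 (u = (3721/36)*212² = (3721/36)*44944 = 41809156/9 ≈ 4.6455e+6)
u - 1*29986 = 41809156/9 - 1*29986 = 41809156/9 - 29986 = 41539282/9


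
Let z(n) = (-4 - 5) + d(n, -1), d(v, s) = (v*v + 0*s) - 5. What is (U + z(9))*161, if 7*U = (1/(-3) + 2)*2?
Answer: 32591/3 ≈ 10864.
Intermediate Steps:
d(v, s) = -5 + v² (d(v, s) = (v² + 0) - 5 = v² - 5 = -5 + v²)
z(n) = -14 + n² (z(n) = (-4 - 5) + (-5 + n²) = -9 + (-5 + n²) = -14 + n²)
U = 10/21 (U = ((1/(-3) + 2)*2)/7 = ((-⅓ + 2)*2)/7 = ((5/3)*2)/7 = (⅐)*(10/3) = 10/21 ≈ 0.47619)
(U + z(9))*161 = (10/21 + (-14 + 9²))*161 = (10/21 + (-14 + 81))*161 = (10/21 + 67)*161 = (1417/21)*161 = 32591/3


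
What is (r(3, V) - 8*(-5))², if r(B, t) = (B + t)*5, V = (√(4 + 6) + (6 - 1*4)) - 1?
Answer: 3850 + 600*√10 ≈ 5747.4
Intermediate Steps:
V = 1 + √10 (V = (√10 + (6 - 4)) - 1 = (√10 + 2) - 1 = (2 + √10) - 1 = 1 + √10 ≈ 4.1623)
r(B, t) = 5*B + 5*t
(r(3, V) - 8*(-5))² = ((5*3 + 5*(1 + √10)) - 8*(-5))² = ((15 + (5 + 5*√10)) + 40)² = ((20 + 5*√10) + 40)² = (60 + 5*√10)²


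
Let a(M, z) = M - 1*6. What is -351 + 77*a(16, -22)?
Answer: 419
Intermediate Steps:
a(M, z) = -6 + M (a(M, z) = M - 6 = -6 + M)
-351 + 77*a(16, -22) = -351 + 77*(-6 + 16) = -351 + 77*10 = -351 + 770 = 419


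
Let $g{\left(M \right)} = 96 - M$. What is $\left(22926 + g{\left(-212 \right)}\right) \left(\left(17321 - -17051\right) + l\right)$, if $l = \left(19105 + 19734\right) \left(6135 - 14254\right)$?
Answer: $-7325667862746$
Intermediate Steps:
$l = -315333841$ ($l = 38839 \left(-8119\right) = -315333841$)
$\left(22926 + g{\left(-212 \right)}\right) \left(\left(17321 - -17051\right) + l\right) = \left(22926 + \left(96 - -212\right)\right) \left(\left(17321 - -17051\right) - 315333841\right) = \left(22926 + \left(96 + 212\right)\right) \left(\left(17321 + 17051\right) - 315333841\right) = \left(22926 + 308\right) \left(34372 - 315333841\right) = 23234 \left(-315299469\right) = -7325667862746$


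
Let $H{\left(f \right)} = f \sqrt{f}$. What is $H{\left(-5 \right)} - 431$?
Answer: $-431 - 5 i \sqrt{5} \approx -431.0 - 11.18 i$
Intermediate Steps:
$H{\left(f \right)} = f^{\frac{3}{2}}$
$H{\left(-5 \right)} - 431 = \left(-5\right)^{\frac{3}{2}} - 431 = - 5 i \sqrt{5} - 431 = -431 - 5 i \sqrt{5}$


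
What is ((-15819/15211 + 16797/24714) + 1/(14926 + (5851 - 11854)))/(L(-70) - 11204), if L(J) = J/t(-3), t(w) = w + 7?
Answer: 402752897741/12547042259624901 ≈ 3.2099e-5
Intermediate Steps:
t(w) = 7 + w
L(J) = J/4 (L(J) = J/(7 - 3) = J/4)
((-15819/15211 + 16797/24714) + 1/(14926 + (5851 - 11854)))/(L(-70) - 11204) = ((-15819/15211 + 16797/24714) + 1/(14926 + (5851 - 11854)))/((1/4)*(-70) - 11204) = ((-15819*1/15211 + 16797*(1/24714)) + 1/(14926 - 6003))/(-35/2 - 11204) = ((-15819/15211 + 5599/8238) + 1/8923)/(-22443/2) = (-45150533/125308218 + 1/8923)*(-2/22443) = -402752897741/1118125229214*(-2/22443) = 402752897741/12547042259624901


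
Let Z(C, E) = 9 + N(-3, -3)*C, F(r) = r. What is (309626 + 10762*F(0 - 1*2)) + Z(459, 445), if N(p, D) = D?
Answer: 286734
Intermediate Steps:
Z(C, E) = 9 - 3*C
(309626 + 10762*F(0 - 1*2)) + Z(459, 445) = (309626 + 10762*(0 - 1*2)) + (9 - 3*459) = (309626 + 10762*(0 - 2)) + (9 - 1377) = (309626 + 10762*(-2)) - 1368 = (309626 - 21524) - 1368 = 288102 - 1368 = 286734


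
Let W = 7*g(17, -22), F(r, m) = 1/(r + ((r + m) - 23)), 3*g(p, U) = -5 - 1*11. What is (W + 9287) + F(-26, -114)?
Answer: 1748186/189 ≈ 9249.7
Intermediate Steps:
g(p, U) = -16/3 (g(p, U) = (-5 - 1*11)/3 = (-5 - 11)/3 = (⅓)*(-16) = -16/3)
F(r, m) = 1/(-23 + m + 2*r) (F(r, m) = 1/(r + ((m + r) - 23)) = 1/(r + (-23 + m + r)) = 1/(-23 + m + 2*r))
W = -112/3 (W = 7*(-16/3) = -112/3 ≈ -37.333)
(W + 9287) + F(-26, -114) = (-112/3 + 9287) + 1/(-23 - 114 + 2*(-26)) = 27749/3 + 1/(-23 - 114 - 52) = 27749/3 + 1/(-189) = 27749/3 - 1/189 = 1748186/189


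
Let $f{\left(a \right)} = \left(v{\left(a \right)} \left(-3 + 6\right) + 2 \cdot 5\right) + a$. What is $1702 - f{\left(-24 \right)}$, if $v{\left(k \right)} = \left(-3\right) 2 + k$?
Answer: $1806$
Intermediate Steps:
$v{\left(k \right)} = -6 + k$
$f{\left(a \right)} = -8 + 4 a$ ($f{\left(a \right)} = \left(\left(-6 + a\right) \left(-3 + 6\right) + 2 \cdot 5\right) + a = \left(\left(-6 + a\right) 3 + 10\right) + a = \left(\left(-18 + 3 a\right) + 10\right) + a = \left(-8 + 3 a\right) + a = -8 + 4 a$)
$1702 - f{\left(-24 \right)} = 1702 - \left(-8 + 4 \left(-24\right)\right) = 1702 - \left(-8 - 96\right) = 1702 - -104 = 1702 + 104 = 1806$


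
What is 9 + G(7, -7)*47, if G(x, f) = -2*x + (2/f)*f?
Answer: -555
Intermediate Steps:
G(x, f) = 2 - 2*x (G(x, f) = -2*x + 2 = 2 - 2*x)
9 + G(7, -7)*47 = 9 + (2 - 2*7)*47 = 9 + (2 - 14)*47 = 9 - 12*47 = 9 - 564 = -555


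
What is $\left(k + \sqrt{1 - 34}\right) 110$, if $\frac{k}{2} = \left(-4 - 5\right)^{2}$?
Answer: $17820 + 110 i \sqrt{33} \approx 17820.0 + 631.9 i$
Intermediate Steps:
$k = 162$ ($k = 2 \left(-4 - 5\right)^{2} = 2 \left(-9\right)^{2} = 2 \cdot 81 = 162$)
$\left(k + \sqrt{1 - 34}\right) 110 = \left(162 + \sqrt{1 - 34}\right) 110 = \left(162 + \sqrt{-33}\right) 110 = \left(162 + i \sqrt{33}\right) 110 = 17820 + 110 i \sqrt{33}$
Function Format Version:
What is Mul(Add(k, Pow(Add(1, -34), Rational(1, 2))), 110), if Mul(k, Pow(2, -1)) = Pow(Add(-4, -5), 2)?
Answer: Add(17820, Mul(110, I, Pow(33, Rational(1, 2)))) ≈ Add(17820., Mul(631.90, I))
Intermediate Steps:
k = 162 (k = Mul(2, Pow(Add(-4, -5), 2)) = Mul(2, Pow(-9, 2)) = Mul(2, 81) = 162)
Mul(Add(k, Pow(Add(1, -34), Rational(1, 2))), 110) = Mul(Add(162, Pow(Add(1, -34), Rational(1, 2))), 110) = Mul(Add(162, Pow(-33, Rational(1, 2))), 110) = Mul(Add(162, Mul(I, Pow(33, Rational(1, 2)))), 110) = Add(17820, Mul(110, I, Pow(33, Rational(1, 2))))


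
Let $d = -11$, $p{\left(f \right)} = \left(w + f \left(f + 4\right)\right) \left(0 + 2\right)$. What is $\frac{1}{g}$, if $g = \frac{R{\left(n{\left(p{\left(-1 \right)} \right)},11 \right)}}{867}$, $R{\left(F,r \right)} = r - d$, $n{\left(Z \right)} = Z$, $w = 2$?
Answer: $\frac{867}{22} \approx 39.409$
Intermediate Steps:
$p{\left(f \right)} = 4 + 2 f \left(4 + f\right)$ ($p{\left(f \right)} = \left(2 + f \left(f + 4\right)\right) \left(0 + 2\right) = \left(2 + f \left(4 + f\right)\right) 2 = 4 + 2 f \left(4 + f\right)$)
$R{\left(F,r \right)} = 11 + r$ ($R{\left(F,r \right)} = r - -11 = r + 11 = 11 + r$)
$g = \frac{22}{867}$ ($g = \frac{11 + 11}{867} = 22 \cdot \frac{1}{867} = \frac{22}{867} \approx 0.025375$)
$\frac{1}{g} = \frac{1}{\frac{22}{867}} = \frac{867}{22}$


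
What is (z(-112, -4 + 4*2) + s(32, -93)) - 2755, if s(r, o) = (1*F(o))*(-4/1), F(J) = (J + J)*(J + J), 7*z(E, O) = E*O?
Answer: -141203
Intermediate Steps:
z(E, O) = E*O/7 (z(E, O) = (E*O)/7 = E*O/7)
F(J) = 4*J² (F(J) = (2*J)*(2*J) = 4*J²)
s(r, o) = -16*o² (s(r, o) = (1*(4*o²))*(-4/1) = (4*o²)*(-4*1) = (4*o²)*(-4) = -16*o²)
(z(-112, -4 + 4*2) + s(32, -93)) - 2755 = ((⅐)*(-112)*(-4 + 4*2) - 16*(-93)²) - 2755 = ((⅐)*(-112)*(-4 + 8) - 16*8649) - 2755 = ((⅐)*(-112)*4 - 138384) - 2755 = (-64 - 138384) - 2755 = -138448 - 2755 = -141203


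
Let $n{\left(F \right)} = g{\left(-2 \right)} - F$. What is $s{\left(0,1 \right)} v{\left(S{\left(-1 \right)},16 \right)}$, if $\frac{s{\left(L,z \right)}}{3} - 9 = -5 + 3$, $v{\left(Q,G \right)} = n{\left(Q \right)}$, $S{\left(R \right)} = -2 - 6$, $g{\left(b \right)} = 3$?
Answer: $231$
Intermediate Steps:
$S{\left(R \right)} = -8$ ($S{\left(R \right)} = -2 - 6 = -8$)
$n{\left(F \right)} = 3 - F$
$v{\left(Q,G \right)} = 3 - Q$
$s{\left(L,z \right)} = 21$ ($s{\left(L,z \right)} = 27 + 3 \left(-5 + 3\right) = 27 + 3 \left(-2\right) = 27 - 6 = 21$)
$s{\left(0,1 \right)} v{\left(S{\left(-1 \right)},16 \right)} = 21 \left(3 - -8\right) = 21 \left(3 + 8\right) = 21 \cdot 11 = 231$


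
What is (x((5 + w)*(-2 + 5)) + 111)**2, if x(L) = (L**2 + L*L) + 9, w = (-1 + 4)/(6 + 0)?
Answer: 1766241/4 ≈ 4.4156e+5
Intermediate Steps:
w = 1/2 (w = 3/6 = 3*(1/6) = 1/2 ≈ 0.50000)
x(L) = 9 + 2*L**2 (x(L) = (L**2 + L**2) + 9 = 2*L**2 + 9 = 9 + 2*L**2)
(x((5 + w)*(-2 + 5)) + 111)**2 = ((9 + 2*((5 + 1/2)*(-2 + 5))**2) + 111)**2 = ((9 + 2*((11/2)*3)**2) + 111)**2 = ((9 + 2*(33/2)**2) + 111)**2 = ((9 + 2*(1089/4)) + 111)**2 = ((9 + 1089/2) + 111)**2 = (1107/2 + 111)**2 = (1329/2)**2 = 1766241/4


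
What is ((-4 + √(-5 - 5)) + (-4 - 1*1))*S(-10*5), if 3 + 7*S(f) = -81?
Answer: 108 - 12*I*√10 ≈ 108.0 - 37.947*I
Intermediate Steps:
S(f) = -12 (S(f) = -3/7 + (⅐)*(-81) = -3/7 - 81/7 = -12)
((-4 + √(-5 - 5)) + (-4 - 1*1))*S(-10*5) = ((-4 + √(-5 - 5)) + (-4 - 1*1))*(-12) = ((-4 + √(-10)) + (-4 - 1))*(-12) = ((-4 + I*√10) - 5)*(-12) = (-9 + I*√10)*(-12) = 108 - 12*I*√10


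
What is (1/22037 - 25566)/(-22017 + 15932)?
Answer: 563397941/134095145 ≈ 4.2015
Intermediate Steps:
(1/22037 - 25566)/(-22017 + 15932) = (1/22037 - 25566)/(-6085) = -563397941/22037*(-1/6085) = 563397941/134095145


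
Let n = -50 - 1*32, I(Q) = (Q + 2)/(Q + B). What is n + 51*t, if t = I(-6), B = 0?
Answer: -48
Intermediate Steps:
I(Q) = (2 + Q)/Q (I(Q) = (Q + 2)/(Q + 0) = (2 + Q)/Q)
n = -82 (n = -50 - 32 = -82)
t = 2/3 (t = (2 - 6)/(-6) = -1/6*(-4) = 2/3 ≈ 0.66667)
n + 51*t = -82 + 51*(2/3) = -82 + 34 = -48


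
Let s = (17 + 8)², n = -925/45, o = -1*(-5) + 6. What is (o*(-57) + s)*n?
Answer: 370/9 ≈ 41.111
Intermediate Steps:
o = 11 (o = 5 + 6 = 11)
n = -185/9 (n = -925*1/45 = -185/9 ≈ -20.556)
s = 625 (s = 25² = 625)
(o*(-57) + s)*n = (11*(-57) + 625)*(-185/9) = (-627 + 625)*(-185/9) = -2*(-185/9) = 370/9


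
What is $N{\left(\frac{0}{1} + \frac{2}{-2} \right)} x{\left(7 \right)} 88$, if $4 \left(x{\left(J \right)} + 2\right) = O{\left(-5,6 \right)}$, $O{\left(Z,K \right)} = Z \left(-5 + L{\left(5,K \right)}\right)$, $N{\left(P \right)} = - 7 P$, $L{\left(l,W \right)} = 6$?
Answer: $-2002$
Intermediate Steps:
$O{\left(Z,K \right)} = Z$ ($O{\left(Z,K \right)} = Z \left(-5 + 6\right) = Z 1 = Z$)
$x{\left(J \right)} = - \frac{13}{4}$ ($x{\left(J \right)} = -2 + \frac{1}{4} \left(-5\right) = -2 - \frac{5}{4} = - \frac{13}{4}$)
$N{\left(\frac{0}{1} + \frac{2}{-2} \right)} x{\left(7 \right)} 88 = - 7 \left(\frac{0}{1} + \frac{2}{-2}\right) \left(- \frac{13}{4}\right) 88 = - 7 \left(0 \cdot 1 + 2 \left(- \frac{1}{2}\right)\right) \left(- \frac{13}{4}\right) 88 = - 7 \left(0 - 1\right) \left(- \frac{13}{4}\right) 88 = \left(-7\right) \left(-1\right) \left(- \frac{13}{4}\right) 88 = 7 \left(- \frac{13}{4}\right) 88 = \left(- \frac{91}{4}\right) 88 = -2002$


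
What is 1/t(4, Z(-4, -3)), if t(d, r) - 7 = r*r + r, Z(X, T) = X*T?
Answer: 1/163 ≈ 0.0061350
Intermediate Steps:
Z(X, T) = T*X
t(d, r) = 7 + r + r² (t(d, r) = 7 + (r*r + r) = 7 + (r² + r) = 7 + (r + r²) = 7 + r + r²)
1/t(4, Z(-4, -3)) = 1/(7 - 3*(-4) + (-3*(-4))²) = 1/(7 + 12 + 12²) = 1/(7 + 12 + 144) = 1/163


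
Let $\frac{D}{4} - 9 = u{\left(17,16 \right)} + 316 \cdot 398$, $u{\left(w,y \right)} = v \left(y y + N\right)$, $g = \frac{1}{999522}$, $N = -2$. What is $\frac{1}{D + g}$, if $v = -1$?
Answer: $\frac{999522}{501852000025} \approx 1.9917 \cdot 10^{-6}$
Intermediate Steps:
$g = \frac{1}{999522} \approx 1.0005 \cdot 10^{-6}$
$u{\left(w,y \right)} = 2 - y^{2}$ ($u{\left(w,y \right)} = - (y y - 2) = - (y^{2} - 2) = - (-2 + y^{2}) = 2 - y^{2}$)
$D = 502092$ ($D = 36 + 4 \left(\left(2 - 16^{2}\right) + 316 \cdot 398\right) = 36 + 4 \left(\left(2 - 256\right) + 125768\right) = 36 + 4 \left(-254 + 125768\right) = 36 + 4 \cdot 125514 = 36 + 502056 = 502092$)
$\frac{1}{D + g} = \frac{1}{502092 + \frac{1}{999522}} = \frac{1}{\frac{501852000025}{999522}} = \frac{999522}{501852000025}$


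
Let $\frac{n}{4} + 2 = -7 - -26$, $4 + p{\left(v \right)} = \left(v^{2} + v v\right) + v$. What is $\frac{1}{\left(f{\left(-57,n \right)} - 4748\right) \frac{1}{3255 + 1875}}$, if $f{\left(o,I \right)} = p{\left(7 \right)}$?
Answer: $- \frac{1710}{1549} \approx -1.1039$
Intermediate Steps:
$p{\left(v \right)} = -4 + v + 2 v^{2}$ ($p{\left(v \right)} = -4 + \left(\left(v^{2} + v v\right) + v\right) = -4 + \left(\left(v^{2} + v^{2}\right) + v\right) = -4 + \left(2 v^{2} + v\right) = -4 + \left(v + 2 v^{2}\right) = -4 + v + 2 v^{2}$)
$n = 68$ ($n = -8 + 4 \left(-7 - -26\right) = -8 + 4 \left(-7 + 26\right) = -8 + 4 \cdot 19 = -8 + 76 = 68$)
$f{\left(o,I \right)} = 101$ ($f{\left(o,I \right)} = -4 + 7 + 2 \cdot 7^{2} = -4 + 7 + 2 \cdot 49 = -4 + 7 + 98 = 101$)
$\frac{1}{\left(f{\left(-57,n \right)} - 4748\right) \frac{1}{3255 + 1875}} = \frac{1}{\left(101 - 4748\right) \frac{1}{3255 + 1875}} = \frac{1}{\left(-4647\right) \frac{1}{5130}} = \frac{1}{- \frac{1549}{1710}} = - \frac{1710}{1549}$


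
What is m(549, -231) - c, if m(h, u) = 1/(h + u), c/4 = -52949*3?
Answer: 202053385/318 ≈ 6.3539e+5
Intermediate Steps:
c = -635388 (c = 4*(-52949*3) = 4*(-158847) = -635388)
m(549, -231) - c = 1/(549 - 231) - 1*(-635388) = 1/318 + 635388 = 202053385/318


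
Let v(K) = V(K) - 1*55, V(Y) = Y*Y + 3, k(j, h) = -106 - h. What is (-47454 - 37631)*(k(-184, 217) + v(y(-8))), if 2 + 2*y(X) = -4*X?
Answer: 12762750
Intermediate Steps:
y(X) = -1 - 2*X (y(X) = -1 + (-4*X)/2 = -1 - 2*X)
V(Y) = 3 + Y² (V(Y) = Y² + 3 = 3 + Y²)
v(K) = -52 + K² (v(K) = (3 + K²) - 1*55 = (3 + K²) - 55 = -52 + K²)
(-47454 - 37631)*(k(-184, 217) + v(y(-8))) = (-47454 - 37631)*((-106 - 1*217) + (-52 + (-1 - 2*(-8))²)) = -85085*((-106 - 217) + (-52 + (-1 + 16)²)) = -85085*(-323 + (-52 + 15²)) = -85085*(-323 + (-52 + 225)) = -85085*(-323 + 173) = -85085*(-150) = 12762750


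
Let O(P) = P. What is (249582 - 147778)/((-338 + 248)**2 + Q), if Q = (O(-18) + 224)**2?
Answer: 25451/12634 ≈ 2.0145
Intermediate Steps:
Q = 42436 (Q = (-18 + 224)**2 = 206**2 = 42436)
(249582 - 147778)/((-338 + 248)**2 + Q) = (249582 - 147778)/((-338 + 248)**2 + 42436) = 101804/((-90)**2 + 42436) = 101804/(8100 + 42436) = 101804/50536 = 101804*(1/50536) = 25451/12634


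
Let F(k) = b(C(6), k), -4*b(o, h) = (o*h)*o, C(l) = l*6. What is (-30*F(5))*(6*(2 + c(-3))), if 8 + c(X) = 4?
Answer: -583200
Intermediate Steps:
C(l) = 6*l
c(X) = -4 (c(X) = -8 + 4 = -4)
b(o, h) = -h*o**2/4 (b(o, h) = -o*h*o/4 = -h*o*o/4 = -h*o**2/4)
F(k) = -324*k (F(k) = -k*(6*6)**2/4 = -1/4*k*36**2 = -1/4*k*1296 = -324*k)
(-30*F(5))*(6*(2 + c(-3))) = (-(-9720)*5)*(6*(2 - 4)) = (-30*(-1620))*(6*(-2)) = 48600*(-12) = -583200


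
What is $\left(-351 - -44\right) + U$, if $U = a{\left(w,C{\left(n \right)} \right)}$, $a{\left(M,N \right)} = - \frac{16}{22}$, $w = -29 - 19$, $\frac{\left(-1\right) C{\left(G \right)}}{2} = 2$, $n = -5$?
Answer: $- \frac{3385}{11} \approx -307.73$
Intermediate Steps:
$C{\left(G \right)} = -4$ ($C{\left(G \right)} = \left(-2\right) 2 = -4$)
$w = -48$
$a{\left(M,N \right)} = - \frac{8}{11}$ ($a{\left(M,N \right)} = \left(-16\right) \frac{1}{22} = - \frac{8}{11}$)
$U = - \frac{8}{11} \approx -0.72727$
$\left(-351 - -44\right) + U = \left(-351 - -44\right) - \frac{8}{11} = \left(-351 + 44\right) - \frac{8}{11} = -307 - \frac{8}{11} = - \frac{3385}{11}$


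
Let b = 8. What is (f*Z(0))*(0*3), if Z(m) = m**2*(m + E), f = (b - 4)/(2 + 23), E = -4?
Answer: 0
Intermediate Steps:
f = 4/25 (f = (8 - 4)/(2 + 23) = 4/25 ≈ 0.16000)
Z(m) = m**2*(-4 + m) (Z(m) = m**2*(m - 4) = m**2*(-4 + m))
(f*Z(0))*(0*3) = (4*(0**2*(-4 + 0))/25)*(0*3) = (4*(0*(-4))/25)*0 = ((4/25)*0)*0 = 0*0 = 0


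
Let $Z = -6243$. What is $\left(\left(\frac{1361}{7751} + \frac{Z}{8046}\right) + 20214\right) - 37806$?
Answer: $- \frac{365718177373}{20788182} \approx -17593.0$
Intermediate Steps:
$\left(\left(\frac{1361}{7751} + \frac{Z}{8046}\right) + 20214\right) - 37806 = \left(\left(\frac{1361}{7751} - \frac{6243}{8046}\right) + 20214\right) - 37806 = \left(\left(1361 \cdot \frac{1}{7751} - \frac{2081}{2682}\right) + 20214\right) - 37806 = \left(\left(\frac{1361}{7751} - \frac{2081}{2682}\right) + 20214\right) - 37806 = \left(- \frac{12479629}{20788182} + 20214\right) - 37806 = \frac{420199831319}{20788182} - 37806 = - \frac{365718177373}{20788182}$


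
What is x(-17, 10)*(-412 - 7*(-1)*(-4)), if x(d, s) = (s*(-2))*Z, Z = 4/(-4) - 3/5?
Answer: -14080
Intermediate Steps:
Z = -8/5 (Z = 4*(-¼) - 3*⅕ = -1 - ⅗ = -8/5 ≈ -1.6000)
x(d, s) = 16*s/5 (x(d, s) = (s*(-2))*(-8/5) = -2*s*(-8/5) = 16*s/5)
x(-17, 10)*(-412 - 7*(-1)*(-4)) = ((16/5)*10)*(-412 - 7*(-1)*(-4)) = 32*(-412 + 7*(-4)) = 32*(-412 - 28) = 32*(-440) = -14080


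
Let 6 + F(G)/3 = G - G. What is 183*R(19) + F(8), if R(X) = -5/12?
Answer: -377/4 ≈ -94.250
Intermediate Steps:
F(G) = -18 (F(G) = -18 + 3*(G - G) = -18 + 3*0 = -18 + 0 = -18)
R(X) = -5/12 (R(X) = -5*1/12 = -5/12)
183*R(19) + F(8) = 183*(-5/12) - 18 = -305/4 - 18 = -377/4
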